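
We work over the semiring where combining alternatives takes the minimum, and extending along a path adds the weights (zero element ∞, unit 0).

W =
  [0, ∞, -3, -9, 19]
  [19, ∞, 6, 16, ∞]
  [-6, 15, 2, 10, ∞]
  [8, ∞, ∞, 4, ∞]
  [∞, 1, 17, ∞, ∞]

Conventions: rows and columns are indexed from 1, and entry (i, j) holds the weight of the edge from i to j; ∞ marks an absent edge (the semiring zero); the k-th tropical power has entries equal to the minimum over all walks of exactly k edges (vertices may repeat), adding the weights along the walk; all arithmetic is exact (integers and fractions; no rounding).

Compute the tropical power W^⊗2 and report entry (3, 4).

W^⊗2:
  [-9, 12, -3, -9, 19]
  [0, 21, 8, 10, 38]
  [-6, 17, -9, -15, 13]
  [8, ∞, 5, -1, 27]
  [11, 32, 7, 17, ∞]
Key observation: the optimum is the walk 3->1->4, with weight (-6) + (-9) = -15.
Optimal value attained by: walk 3->1->4.
Answer: (W^⊗2)[3][4] = -15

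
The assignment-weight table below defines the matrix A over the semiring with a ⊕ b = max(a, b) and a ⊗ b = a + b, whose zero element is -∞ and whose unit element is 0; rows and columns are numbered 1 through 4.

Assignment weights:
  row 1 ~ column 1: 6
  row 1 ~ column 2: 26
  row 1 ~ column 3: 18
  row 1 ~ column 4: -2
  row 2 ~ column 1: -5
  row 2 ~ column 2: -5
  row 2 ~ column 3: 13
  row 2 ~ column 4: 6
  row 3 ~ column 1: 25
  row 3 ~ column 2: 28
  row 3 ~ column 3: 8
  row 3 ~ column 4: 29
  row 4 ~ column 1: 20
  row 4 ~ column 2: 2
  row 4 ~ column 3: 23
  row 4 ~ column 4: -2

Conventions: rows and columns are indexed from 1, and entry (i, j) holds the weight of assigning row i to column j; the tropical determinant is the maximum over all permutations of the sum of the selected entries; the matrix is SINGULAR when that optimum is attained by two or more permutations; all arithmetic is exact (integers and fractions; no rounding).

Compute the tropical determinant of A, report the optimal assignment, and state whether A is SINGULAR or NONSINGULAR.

σ = (1, 2, 3, 4): 6 + (-5) + 8 + (-2) = 7
σ = (1, 2, 4, 3): 6 + (-5) + 29 + 23 = 53
σ = (1, 3, 2, 4): 6 + 13 + 28 + (-2) = 45
σ = (1, 3, 4, 2): 6 + 13 + 29 + 2 = 50
σ = (1, 4, 2, 3): 6 + 6 + 28 + 23 = 63
σ = (1, 4, 3, 2): 6 + 6 + 8 + 2 = 22
σ = (2, 1, 3, 4): 26 + (-5) + 8 + (-2) = 27
σ = (2, 1, 4, 3): 26 + (-5) + 29 + 23 = 73
σ = (2, 3, 1, 4): 26 + 13 + 25 + (-2) = 62
σ = (2, 3, 4, 1): 26 + 13 + 29 + 20 = 88
σ = (2, 4, 1, 3): 26 + 6 + 25 + 23 = 80
σ = (2, 4, 3, 1): 26 + 6 + 8 + 20 = 60
σ = (3, 1, 2, 4): 18 + (-5) + 28 + (-2) = 39
σ = (3, 1, 4, 2): 18 + (-5) + 29 + 2 = 44
σ = (3, 2, 1, 4): 18 + (-5) + 25 + (-2) = 36
σ = (3, 2, 4, 1): 18 + (-5) + 29 + 20 = 62
σ = (3, 4, 1, 2): 18 + 6 + 25 + 2 = 51
σ = (3, 4, 2, 1): 18 + 6 + 28 + 20 = 72
σ = (4, 1, 2, 3): (-2) + (-5) + 28 + 23 = 44
σ = (4, 1, 3, 2): (-2) + (-5) + 8 + 2 = 3
σ = (4, 2, 1, 3): (-2) + (-5) + 25 + 23 = 41
σ = (4, 2, 3, 1): (-2) + (-5) + 8 + 20 = 21
σ = (4, 3, 1, 2): (-2) + 13 + 25 + 2 = 38
σ = (4, 3, 2, 1): (-2) + 13 + 28 + 20 = 59
Optimal value attained by: σ = (2, 3, 4, 1).
Answer: det⊕(A) = 88; verdict: NONSINGULAR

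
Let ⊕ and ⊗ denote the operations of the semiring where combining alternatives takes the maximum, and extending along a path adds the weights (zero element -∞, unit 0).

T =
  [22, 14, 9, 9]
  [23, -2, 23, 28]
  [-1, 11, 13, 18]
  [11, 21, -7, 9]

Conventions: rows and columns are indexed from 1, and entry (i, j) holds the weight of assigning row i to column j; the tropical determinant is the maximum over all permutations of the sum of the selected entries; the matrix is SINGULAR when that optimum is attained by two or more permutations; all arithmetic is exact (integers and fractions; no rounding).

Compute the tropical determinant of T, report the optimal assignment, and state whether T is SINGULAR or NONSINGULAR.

σ = (1, 2, 3, 4): 22 + (-2) + 13 + 9 = 42
σ = (1, 2, 4, 3): 22 + (-2) + 18 + (-7) = 31
σ = (1, 3, 2, 4): 22 + 23 + 11 + 9 = 65
σ = (1, 3, 4, 2): 22 + 23 + 18 + 21 = 84
σ = (1, 4, 2, 3): 22 + 28 + 11 + (-7) = 54
σ = (1, 4, 3, 2): 22 + 28 + 13 + 21 = 84
σ = (2, 1, 3, 4): 14 + 23 + 13 + 9 = 59
σ = (2, 1, 4, 3): 14 + 23 + 18 + (-7) = 48
σ = (2, 3, 1, 4): 14 + 23 + (-1) + 9 = 45
σ = (2, 3, 4, 1): 14 + 23 + 18 + 11 = 66
σ = (2, 4, 1, 3): 14 + 28 + (-1) + (-7) = 34
σ = (2, 4, 3, 1): 14 + 28 + 13 + 11 = 66
σ = (3, 1, 2, 4): 9 + 23 + 11 + 9 = 52
σ = (3, 1, 4, 2): 9 + 23 + 18 + 21 = 71
σ = (3, 2, 1, 4): 9 + (-2) + (-1) + 9 = 15
σ = (3, 2, 4, 1): 9 + (-2) + 18 + 11 = 36
σ = (3, 4, 1, 2): 9 + 28 + (-1) + 21 = 57
σ = (3, 4, 2, 1): 9 + 28 + 11 + 11 = 59
σ = (4, 1, 2, 3): 9 + 23 + 11 + (-7) = 36
σ = (4, 1, 3, 2): 9 + 23 + 13 + 21 = 66
σ = (4, 2, 1, 3): 9 + (-2) + (-1) + (-7) = -1
σ = (4, 2, 3, 1): 9 + (-2) + 13 + 11 = 31
σ = (4, 3, 1, 2): 9 + 23 + (-1) + 21 = 52
σ = (4, 3, 2, 1): 9 + 23 + 11 + 11 = 54
Optimal value attained by: σ = (1, 3, 4, 2).
Answer: det⊕(T) = 84; verdict: SINGULAR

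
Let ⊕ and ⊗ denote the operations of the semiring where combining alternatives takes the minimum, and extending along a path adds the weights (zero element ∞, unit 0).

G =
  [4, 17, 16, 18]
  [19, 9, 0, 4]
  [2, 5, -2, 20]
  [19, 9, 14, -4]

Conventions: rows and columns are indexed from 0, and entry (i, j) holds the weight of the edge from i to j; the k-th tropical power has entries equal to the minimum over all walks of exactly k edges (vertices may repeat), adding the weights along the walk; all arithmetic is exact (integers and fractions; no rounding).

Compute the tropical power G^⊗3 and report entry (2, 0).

G^⊗2:
  [8, 21, 14, 14]
  [2, 5, -2, 0]
  [0, 3, -4, 9]
  [15, 5, 9, -8]
G^⊗3:
  [12, 19, 12, 10]
  [0, 3, -4, -4]
  [-2, 1, -6, 5]
  [11, 1, 5, -12]
Key observation: the optimum is the walk 2->2->2->0, with weight (-2) + (-2) + 2 = -2.
Optimal value attained by: walk 2->2->2->0.
Answer: (G^⊗3)[2][0] = -2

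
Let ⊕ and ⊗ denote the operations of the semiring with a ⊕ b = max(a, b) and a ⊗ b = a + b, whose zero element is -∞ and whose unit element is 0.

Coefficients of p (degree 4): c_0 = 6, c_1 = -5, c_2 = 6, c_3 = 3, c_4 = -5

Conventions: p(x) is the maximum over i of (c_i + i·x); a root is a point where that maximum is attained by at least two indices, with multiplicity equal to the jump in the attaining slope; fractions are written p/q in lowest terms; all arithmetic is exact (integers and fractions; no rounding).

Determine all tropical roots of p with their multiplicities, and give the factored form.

hull edge (i=0, c=6) to (i=2, c=6): slope 0, span 2
hull edge (i=2, c=6) to (i=3, c=3): slope -3, span 1
hull edge (i=3, c=3) to (i=4, c=-5): slope -8, span 1
Factored form: p(x) = -5 ⊗ (x ⊕ 0) ⊗ (x ⊕ 0) ⊗ (x ⊕ 3) ⊗ (x ⊕ 8)
Answer: roots = 0 (mult 2), 3 (mult 1), 8 (mult 1)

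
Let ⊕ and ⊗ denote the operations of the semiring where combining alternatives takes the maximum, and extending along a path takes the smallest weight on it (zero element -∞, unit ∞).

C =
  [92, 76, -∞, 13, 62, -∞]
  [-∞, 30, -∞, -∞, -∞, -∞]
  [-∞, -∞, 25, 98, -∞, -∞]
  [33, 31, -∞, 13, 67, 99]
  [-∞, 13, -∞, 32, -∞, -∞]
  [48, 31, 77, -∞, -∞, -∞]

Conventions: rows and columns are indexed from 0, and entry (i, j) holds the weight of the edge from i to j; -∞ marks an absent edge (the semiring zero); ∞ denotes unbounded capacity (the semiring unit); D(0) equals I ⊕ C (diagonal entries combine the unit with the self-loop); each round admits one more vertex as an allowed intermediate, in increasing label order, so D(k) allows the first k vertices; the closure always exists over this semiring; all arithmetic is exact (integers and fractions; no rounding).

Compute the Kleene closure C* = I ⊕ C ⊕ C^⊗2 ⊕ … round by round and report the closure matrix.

D(0):
  [∞, 76, -∞, 13, 62, -∞]
  [-∞, ∞, -∞, -∞, -∞, -∞]
  [-∞, -∞, ∞, 98, -∞, -∞]
  [33, 31, -∞, ∞, 67, 99]
  [-∞, 13, -∞, 32, ∞, -∞]
  [48, 31, 77, -∞, -∞, ∞]
D(1):
  [∞, 76, -∞, 13, 62, -∞]
  [-∞, ∞, -∞, -∞, -∞, -∞]
  [-∞, -∞, ∞, 98, -∞, -∞]
  [33, 33, -∞, ∞, 67, 99]
  [-∞, 13, -∞, 32, ∞, -∞]
  [48, 48, 77, 13, 48, ∞]
D(2):
  [∞, 76, -∞, 13, 62, -∞]
  [-∞, ∞, -∞, -∞, -∞, -∞]
  [-∞, -∞, ∞, 98, -∞, -∞]
  [33, 33, -∞, ∞, 67, 99]
  [-∞, 13, -∞, 32, ∞, -∞]
  [48, 48, 77, 13, 48, ∞]
D(3):
  [∞, 76, -∞, 13, 62, -∞]
  [-∞, ∞, -∞, -∞, -∞, -∞]
  [-∞, -∞, ∞, 98, -∞, -∞]
  [33, 33, -∞, ∞, 67, 99]
  [-∞, 13, -∞, 32, ∞, -∞]
  [48, 48, 77, 77, 48, ∞]
D(4):
  [∞, 76, -∞, 13, 62, 13]
  [-∞, ∞, -∞, -∞, -∞, -∞]
  [33, 33, ∞, 98, 67, 98]
  [33, 33, -∞, ∞, 67, 99]
  [32, 32, -∞, 32, ∞, 32]
  [48, 48, 77, 77, 67, ∞]
D(5):
  [∞, 76, -∞, 32, 62, 32]
  [-∞, ∞, -∞, -∞, -∞, -∞]
  [33, 33, ∞, 98, 67, 98]
  [33, 33, -∞, ∞, 67, 99]
  [32, 32, -∞, 32, ∞, 32]
  [48, 48, 77, 77, 67, ∞]
D(6):
  [∞, 76, 32, 32, 62, 32]
  [-∞, ∞, -∞, -∞, -∞, -∞]
  [48, 48, ∞, 98, 67, 98]
  [48, 48, 77, ∞, 67, 99]
  [32, 32, 32, 32, ∞, 32]
  [48, 48, 77, 77, 67, ∞]
Answer: C* = [[∞, 76, 32, 32, 62, 32], [-∞, ∞, -∞, -∞, -∞, -∞], [48, 48, ∞, 98, 67, 98], [48, 48, 77, ∞, 67, 99], [32, 32, 32, 32, ∞, 32], [48, 48, 77, 77, 67, ∞]]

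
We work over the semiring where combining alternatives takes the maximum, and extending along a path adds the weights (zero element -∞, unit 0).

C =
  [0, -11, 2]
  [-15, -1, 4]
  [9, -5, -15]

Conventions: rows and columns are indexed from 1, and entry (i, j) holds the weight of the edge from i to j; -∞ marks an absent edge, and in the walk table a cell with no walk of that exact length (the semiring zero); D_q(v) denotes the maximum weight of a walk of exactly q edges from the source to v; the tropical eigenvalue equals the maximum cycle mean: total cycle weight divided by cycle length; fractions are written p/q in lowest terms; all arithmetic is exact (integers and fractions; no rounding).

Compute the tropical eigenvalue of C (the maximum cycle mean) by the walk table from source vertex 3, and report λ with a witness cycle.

q=0: [-∞, -∞, 0]
q=1: [9, -5, -15]
q=2: [9, -2, 11]
q=3: [20, 6, 11]
Optimal cycle mean attained by: cycle 1->3->1, total 2 + 9, length 2.
Answer: λ = 11/2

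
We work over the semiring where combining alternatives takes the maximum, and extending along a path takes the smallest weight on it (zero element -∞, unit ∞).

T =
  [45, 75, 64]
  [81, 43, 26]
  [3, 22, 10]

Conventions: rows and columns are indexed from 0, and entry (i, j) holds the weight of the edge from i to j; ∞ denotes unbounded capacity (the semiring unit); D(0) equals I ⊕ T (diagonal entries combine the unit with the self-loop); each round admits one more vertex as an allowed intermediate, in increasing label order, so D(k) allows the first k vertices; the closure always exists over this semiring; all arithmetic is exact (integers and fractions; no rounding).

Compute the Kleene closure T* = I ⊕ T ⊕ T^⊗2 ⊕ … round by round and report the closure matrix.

D(0):
  [∞, 75, 64]
  [81, ∞, 26]
  [3, 22, ∞]
D(1):
  [∞, 75, 64]
  [81, ∞, 64]
  [3, 22, ∞]
D(2):
  [∞, 75, 64]
  [81, ∞, 64]
  [22, 22, ∞]
D(3):
  [∞, 75, 64]
  [81, ∞, 64]
  [22, 22, ∞]
Answer: T* = [[∞, 75, 64], [81, ∞, 64], [22, 22, ∞]]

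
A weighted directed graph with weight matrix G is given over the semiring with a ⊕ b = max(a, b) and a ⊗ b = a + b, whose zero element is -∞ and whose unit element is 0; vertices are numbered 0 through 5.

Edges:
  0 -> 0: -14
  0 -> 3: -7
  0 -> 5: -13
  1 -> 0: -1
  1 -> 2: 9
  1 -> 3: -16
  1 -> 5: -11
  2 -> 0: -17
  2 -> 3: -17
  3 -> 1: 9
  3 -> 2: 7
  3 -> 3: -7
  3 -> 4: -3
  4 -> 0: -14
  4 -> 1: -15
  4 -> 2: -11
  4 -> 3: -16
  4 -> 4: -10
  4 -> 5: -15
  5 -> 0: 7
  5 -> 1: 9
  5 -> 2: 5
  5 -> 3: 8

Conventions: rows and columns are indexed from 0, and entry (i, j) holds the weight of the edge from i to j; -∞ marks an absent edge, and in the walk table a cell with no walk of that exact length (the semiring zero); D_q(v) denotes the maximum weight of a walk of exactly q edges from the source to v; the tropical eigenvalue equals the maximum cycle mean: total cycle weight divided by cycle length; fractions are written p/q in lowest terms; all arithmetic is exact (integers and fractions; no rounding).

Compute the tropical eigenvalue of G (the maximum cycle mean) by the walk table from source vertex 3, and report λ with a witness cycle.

q=0: [-∞, -∞, -∞, 0, -∞, -∞]
q=1: [-∞, 9, 7, -7, -3, -∞]
q=2: [8, 2, 18, -7, -10, -2]
q=3: [5, 7, 11, 6, -10, -5]
q=4: [6, 15, 16, 3, 3, -4]
q=5: [14, 12, 24, 4, 0, 4]
q=6: [11, 13, 21, 12, 1, 1]
Optimal cycle mean attained by: cycle 1->5->3->1, total (-11) + 8 + 9, length 3.
Answer: λ = 2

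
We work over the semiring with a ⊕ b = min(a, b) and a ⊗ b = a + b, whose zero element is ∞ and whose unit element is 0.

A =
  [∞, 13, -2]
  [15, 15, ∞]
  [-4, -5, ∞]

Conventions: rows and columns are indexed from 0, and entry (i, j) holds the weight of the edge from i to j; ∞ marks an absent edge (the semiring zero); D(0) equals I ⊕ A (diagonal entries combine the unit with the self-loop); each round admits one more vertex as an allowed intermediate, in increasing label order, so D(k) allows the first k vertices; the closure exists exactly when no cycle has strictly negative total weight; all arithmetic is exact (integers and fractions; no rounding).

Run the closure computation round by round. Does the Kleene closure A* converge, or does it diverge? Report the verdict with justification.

D(0):
  [0, 13, -2]
  [15, 0, ∞]
  [-4, -5, 0]
Detection: at round 1, diagonal entry (2, 2) turns strictly negative.
Key observation: the cycle 2->0->2 has total weight (-4) + (-2), which is strictly negative.
Answer: DIVERGES — negative cycle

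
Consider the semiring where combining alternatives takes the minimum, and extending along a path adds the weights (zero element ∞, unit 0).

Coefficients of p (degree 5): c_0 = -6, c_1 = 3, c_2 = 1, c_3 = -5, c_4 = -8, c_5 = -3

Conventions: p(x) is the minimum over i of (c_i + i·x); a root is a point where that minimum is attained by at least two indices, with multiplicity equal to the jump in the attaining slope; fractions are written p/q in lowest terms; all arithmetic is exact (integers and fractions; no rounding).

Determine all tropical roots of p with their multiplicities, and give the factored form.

hull edge (i=0, c=-6) to (i=4, c=-8): slope -1/2, span 4
hull edge (i=4, c=-8) to (i=5, c=-3): slope 5, span 1
Factored form: p(x) = -3 ⊗ (x ⊕ (-5)) ⊗ (x ⊕ 1/2) ⊗ (x ⊕ 1/2) ⊗ (x ⊕ 1/2) ⊗ (x ⊕ 1/2)
Answer: roots = -5 (mult 1), 1/2 (mult 4)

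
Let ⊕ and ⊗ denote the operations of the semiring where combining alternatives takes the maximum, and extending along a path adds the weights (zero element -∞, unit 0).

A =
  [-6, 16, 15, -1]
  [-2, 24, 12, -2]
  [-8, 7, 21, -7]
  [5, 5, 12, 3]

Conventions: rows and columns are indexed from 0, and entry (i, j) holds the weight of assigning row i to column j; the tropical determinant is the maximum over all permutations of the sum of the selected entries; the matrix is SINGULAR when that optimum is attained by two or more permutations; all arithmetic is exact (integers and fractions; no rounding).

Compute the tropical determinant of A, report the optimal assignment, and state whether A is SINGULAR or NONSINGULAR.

σ = (0, 1, 2, 3): (-6) + 24 + 21 + 3 = 42
σ = (0, 1, 3, 2): (-6) + 24 + (-7) + 12 = 23
σ = (0, 2, 1, 3): (-6) + 12 + 7 + 3 = 16
σ = (0, 2, 3, 1): (-6) + 12 + (-7) + 5 = 4
σ = (0, 3, 1, 2): (-6) + (-2) + 7 + 12 = 11
σ = (0, 3, 2, 1): (-6) + (-2) + 21 + 5 = 18
σ = (1, 0, 2, 3): 16 + (-2) + 21 + 3 = 38
σ = (1, 0, 3, 2): 16 + (-2) + (-7) + 12 = 19
σ = (1, 2, 0, 3): 16 + 12 + (-8) + 3 = 23
σ = (1, 2, 3, 0): 16 + 12 + (-7) + 5 = 26
σ = (1, 3, 0, 2): 16 + (-2) + (-8) + 12 = 18
σ = (1, 3, 2, 0): 16 + (-2) + 21 + 5 = 40
σ = (2, 0, 1, 3): 15 + (-2) + 7 + 3 = 23
σ = (2, 0, 3, 1): 15 + (-2) + (-7) + 5 = 11
σ = (2, 1, 0, 3): 15 + 24 + (-8) + 3 = 34
σ = (2, 1, 3, 0): 15 + 24 + (-7) + 5 = 37
σ = (2, 3, 0, 1): 15 + (-2) + (-8) + 5 = 10
σ = (2, 3, 1, 0): 15 + (-2) + 7 + 5 = 25
σ = (3, 0, 1, 2): (-1) + (-2) + 7 + 12 = 16
σ = (3, 0, 2, 1): (-1) + (-2) + 21 + 5 = 23
σ = (3, 1, 0, 2): (-1) + 24 + (-8) + 12 = 27
σ = (3, 1, 2, 0): (-1) + 24 + 21 + 5 = 49
σ = (3, 2, 0, 1): (-1) + 12 + (-8) + 5 = 8
σ = (3, 2, 1, 0): (-1) + 12 + 7 + 5 = 23
Optimal value attained by: σ = (3, 1, 2, 0).
Answer: det⊕(A) = 49; verdict: NONSINGULAR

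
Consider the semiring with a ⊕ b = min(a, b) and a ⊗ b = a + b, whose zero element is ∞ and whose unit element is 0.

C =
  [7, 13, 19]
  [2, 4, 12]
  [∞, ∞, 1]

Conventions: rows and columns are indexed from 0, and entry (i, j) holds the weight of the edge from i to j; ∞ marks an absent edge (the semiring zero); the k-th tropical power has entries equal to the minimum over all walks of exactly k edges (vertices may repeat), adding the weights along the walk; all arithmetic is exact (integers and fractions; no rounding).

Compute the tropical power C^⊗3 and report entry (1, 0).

C^⊗2:
  [14, 17, 20]
  [6, 8, 13]
  [∞, ∞, 2]
C^⊗3:
  [19, 21, 21]
  [10, 12, 14]
  [∞, ∞, 3]
Key observation: the optimum is the walk 1->1->1->0, with weight 4 + 4 + 2 = 10.
Optimal value attained by: walk 1->1->1->0.
Answer: (C^⊗3)[1][0] = 10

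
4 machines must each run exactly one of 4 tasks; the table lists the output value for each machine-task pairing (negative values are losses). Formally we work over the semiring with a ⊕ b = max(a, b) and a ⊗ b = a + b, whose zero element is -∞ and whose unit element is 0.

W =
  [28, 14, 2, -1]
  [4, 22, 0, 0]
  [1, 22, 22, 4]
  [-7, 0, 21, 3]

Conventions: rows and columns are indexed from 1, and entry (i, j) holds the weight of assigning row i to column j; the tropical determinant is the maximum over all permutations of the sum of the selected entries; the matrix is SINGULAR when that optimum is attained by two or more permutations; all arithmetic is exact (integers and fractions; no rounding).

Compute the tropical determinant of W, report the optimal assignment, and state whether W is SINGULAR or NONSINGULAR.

σ = (1, 2, 3, 4): 28 + 22 + 22 + 3 = 75
σ = (1, 2, 4, 3): 28 + 22 + 4 + 21 = 75
σ = (1, 3, 2, 4): 28 + 0 + 22 + 3 = 53
σ = (1, 3, 4, 2): 28 + 0 + 4 + 0 = 32
σ = (1, 4, 2, 3): 28 + 0 + 22 + 21 = 71
σ = (1, 4, 3, 2): 28 + 0 + 22 + 0 = 50
σ = (2, 1, 3, 4): 14 + 4 + 22 + 3 = 43
σ = (2, 1, 4, 3): 14 + 4 + 4 + 21 = 43
σ = (2, 3, 1, 4): 14 + 0 + 1 + 3 = 18
σ = (2, 3, 4, 1): 14 + 0 + 4 + (-7) = 11
σ = (2, 4, 1, 3): 14 + 0 + 1 + 21 = 36
σ = (2, 4, 3, 1): 14 + 0 + 22 + (-7) = 29
σ = (3, 1, 2, 4): 2 + 4 + 22 + 3 = 31
σ = (3, 1, 4, 2): 2 + 4 + 4 + 0 = 10
σ = (3, 2, 1, 4): 2 + 22 + 1 + 3 = 28
σ = (3, 2, 4, 1): 2 + 22 + 4 + (-7) = 21
σ = (3, 4, 1, 2): 2 + 0 + 1 + 0 = 3
σ = (3, 4, 2, 1): 2 + 0 + 22 + (-7) = 17
σ = (4, 1, 2, 3): (-1) + 4 + 22 + 21 = 46
σ = (4, 1, 3, 2): (-1) + 4 + 22 + 0 = 25
σ = (4, 2, 1, 3): (-1) + 22 + 1 + 21 = 43
σ = (4, 2, 3, 1): (-1) + 22 + 22 + (-7) = 36
σ = (4, 3, 1, 2): (-1) + 0 + 1 + 0 = 0
σ = (4, 3, 2, 1): (-1) + 0 + 22 + (-7) = 14
Optimal value attained by: σ = (1, 2, 3, 4).
Answer: det⊕(W) = 75; verdict: SINGULAR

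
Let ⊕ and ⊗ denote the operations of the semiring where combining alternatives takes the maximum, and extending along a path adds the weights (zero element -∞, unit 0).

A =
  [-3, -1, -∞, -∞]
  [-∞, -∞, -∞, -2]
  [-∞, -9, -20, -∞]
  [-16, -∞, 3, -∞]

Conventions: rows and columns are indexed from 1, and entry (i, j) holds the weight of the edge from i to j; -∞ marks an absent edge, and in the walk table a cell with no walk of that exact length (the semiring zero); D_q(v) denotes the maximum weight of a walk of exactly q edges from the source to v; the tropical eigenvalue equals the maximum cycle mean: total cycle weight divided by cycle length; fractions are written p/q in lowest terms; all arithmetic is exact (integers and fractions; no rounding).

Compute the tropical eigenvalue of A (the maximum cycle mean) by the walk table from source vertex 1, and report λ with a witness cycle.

q=0: [0, -∞, -∞, -∞]
q=1: [-3, -1, -∞, -∞]
q=2: [-6, -4, -∞, -3]
q=3: [-9, -7, 0, -6]
q=4: [-12, -9, -3, -9]
Optimal cycle mean attained by: cycle 2->4->3->2, total (-2) + 3 + (-9), length 3.
Answer: λ = -8/3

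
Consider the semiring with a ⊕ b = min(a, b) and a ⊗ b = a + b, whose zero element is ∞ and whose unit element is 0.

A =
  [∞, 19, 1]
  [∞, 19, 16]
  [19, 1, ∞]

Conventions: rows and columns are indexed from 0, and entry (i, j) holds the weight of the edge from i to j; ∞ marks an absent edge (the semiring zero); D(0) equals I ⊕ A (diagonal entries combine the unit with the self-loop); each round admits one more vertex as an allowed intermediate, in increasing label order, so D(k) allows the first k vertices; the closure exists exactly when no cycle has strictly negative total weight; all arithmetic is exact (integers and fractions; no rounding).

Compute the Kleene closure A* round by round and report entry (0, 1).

D(0):
  [0, 19, 1]
  [∞, 0, 16]
  [19, 1, 0]
D(1):
  [0, 19, 1]
  [∞, 0, 16]
  [19, 1, 0]
D(2):
  [0, 19, 1]
  [∞, 0, 16]
  [19, 1, 0]
D(3):
  [0, 2, 1]
  [35, 0, 16]
  [19, 1, 0]
Answer: A*[0][1] = 2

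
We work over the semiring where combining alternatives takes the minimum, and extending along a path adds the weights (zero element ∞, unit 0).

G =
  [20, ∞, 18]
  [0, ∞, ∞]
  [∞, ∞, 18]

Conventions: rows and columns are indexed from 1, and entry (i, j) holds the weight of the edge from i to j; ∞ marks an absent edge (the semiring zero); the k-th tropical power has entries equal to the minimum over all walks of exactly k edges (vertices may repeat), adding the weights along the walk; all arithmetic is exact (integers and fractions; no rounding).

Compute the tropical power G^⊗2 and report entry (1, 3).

G^⊗2:
  [40, ∞, 36]
  [20, ∞, 18]
  [∞, ∞, 36]
Key observation: the optimum is the walk 1->3->3, with weight 18 + 18 = 36.
Optimal value attained by: walk 1->3->3.
Answer: (G^⊗2)[1][3] = 36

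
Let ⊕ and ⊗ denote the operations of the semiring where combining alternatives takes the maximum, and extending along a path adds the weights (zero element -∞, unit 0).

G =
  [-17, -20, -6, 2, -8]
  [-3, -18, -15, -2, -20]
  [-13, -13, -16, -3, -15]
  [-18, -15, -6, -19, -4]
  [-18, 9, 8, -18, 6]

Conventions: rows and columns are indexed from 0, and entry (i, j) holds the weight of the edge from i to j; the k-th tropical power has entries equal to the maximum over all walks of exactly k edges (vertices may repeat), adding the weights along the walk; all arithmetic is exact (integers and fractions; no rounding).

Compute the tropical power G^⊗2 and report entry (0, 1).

G^⊗2:
  [-16, 1, 0, -9, -2]
  [-20, -11, -8, -1, -6]
  [-16, -6, -7, -11, -7]
  [-18, 5, 4, -9, 2]
  [6, 15, 14, 7, 12]
Key observation: the optimum is the walk 0->4->1, with weight (-8) + 9 = 1.
Optimal value attained by: walk 0->4->1.
Answer: (G^⊗2)[0][1] = 1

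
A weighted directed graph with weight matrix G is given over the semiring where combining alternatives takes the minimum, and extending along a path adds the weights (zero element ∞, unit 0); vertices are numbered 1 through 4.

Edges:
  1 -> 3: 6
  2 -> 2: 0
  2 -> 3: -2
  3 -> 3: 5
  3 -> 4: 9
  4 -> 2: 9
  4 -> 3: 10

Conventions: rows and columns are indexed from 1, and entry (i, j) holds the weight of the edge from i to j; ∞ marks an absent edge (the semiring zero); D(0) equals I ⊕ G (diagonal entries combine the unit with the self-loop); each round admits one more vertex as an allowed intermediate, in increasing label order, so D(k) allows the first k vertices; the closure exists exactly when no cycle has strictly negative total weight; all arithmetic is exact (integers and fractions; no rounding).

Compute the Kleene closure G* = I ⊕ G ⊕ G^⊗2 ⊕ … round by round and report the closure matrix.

D(0):
  [0, ∞, 6, ∞]
  [∞, 0, -2, ∞]
  [∞, ∞, 0, 9]
  [∞, 9, 10, 0]
D(1):
  [0, ∞, 6, ∞]
  [∞, 0, -2, ∞]
  [∞, ∞, 0, 9]
  [∞, 9, 10, 0]
D(2):
  [0, ∞, 6, ∞]
  [∞, 0, -2, ∞]
  [∞, ∞, 0, 9]
  [∞, 9, 7, 0]
D(3):
  [0, ∞, 6, 15]
  [∞, 0, -2, 7]
  [∞, ∞, 0, 9]
  [∞, 9, 7, 0]
D(4):
  [0, 24, 6, 15]
  [∞, 0, -2, 7]
  [∞, 18, 0, 9]
  [∞, 9, 7, 0]
Answer: G* = [[0, 24, 6, 15], [∞, 0, -2, 7], [∞, 18, 0, 9], [∞, 9, 7, 0]]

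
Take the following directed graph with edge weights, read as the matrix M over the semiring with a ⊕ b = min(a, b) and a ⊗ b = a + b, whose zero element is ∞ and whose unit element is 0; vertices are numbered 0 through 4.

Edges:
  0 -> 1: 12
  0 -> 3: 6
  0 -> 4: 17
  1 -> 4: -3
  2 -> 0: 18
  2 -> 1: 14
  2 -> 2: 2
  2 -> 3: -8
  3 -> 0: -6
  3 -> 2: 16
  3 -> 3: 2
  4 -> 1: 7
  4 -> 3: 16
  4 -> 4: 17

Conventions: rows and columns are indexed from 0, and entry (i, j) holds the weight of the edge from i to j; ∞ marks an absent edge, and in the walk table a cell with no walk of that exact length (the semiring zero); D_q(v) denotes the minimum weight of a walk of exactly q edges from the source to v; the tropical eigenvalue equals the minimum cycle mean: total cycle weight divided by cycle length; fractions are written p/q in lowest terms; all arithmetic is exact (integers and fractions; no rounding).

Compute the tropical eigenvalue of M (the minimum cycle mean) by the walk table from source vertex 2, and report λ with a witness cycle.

q=0: [∞, ∞, 0, ∞, ∞]
q=1: [18, 14, 2, -8, ∞]
q=2: [-14, 16, 4, -6, 11]
q=3: [-12, -2, 6, -8, 3]
q=4: [-14, 0, 8, -6, -5]
q=5: [-12, -2, 10, -8, -3]
Optimal cycle mean attained by: cycle 0->3->0, total 6 + (-6), length 2.
Answer: λ = 0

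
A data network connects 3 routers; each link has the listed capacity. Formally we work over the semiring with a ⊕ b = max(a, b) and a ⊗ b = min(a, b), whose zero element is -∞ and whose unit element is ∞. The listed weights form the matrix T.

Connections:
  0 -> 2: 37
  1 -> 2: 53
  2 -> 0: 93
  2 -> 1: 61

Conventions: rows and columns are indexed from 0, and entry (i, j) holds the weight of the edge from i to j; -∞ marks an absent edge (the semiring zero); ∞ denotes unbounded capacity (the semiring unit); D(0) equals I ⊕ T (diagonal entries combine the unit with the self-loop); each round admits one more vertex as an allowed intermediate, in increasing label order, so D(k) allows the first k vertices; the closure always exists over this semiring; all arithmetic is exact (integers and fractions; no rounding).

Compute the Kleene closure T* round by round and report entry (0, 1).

D(0):
  [∞, -∞, 37]
  [-∞, ∞, 53]
  [93, 61, ∞]
D(1):
  [∞, -∞, 37]
  [-∞, ∞, 53]
  [93, 61, ∞]
D(2):
  [∞, -∞, 37]
  [-∞, ∞, 53]
  [93, 61, ∞]
D(3):
  [∞, 37, 37]
  [53, ∞, 53]
  [93, 61, ∞]
Answer: T*[0][1] = 37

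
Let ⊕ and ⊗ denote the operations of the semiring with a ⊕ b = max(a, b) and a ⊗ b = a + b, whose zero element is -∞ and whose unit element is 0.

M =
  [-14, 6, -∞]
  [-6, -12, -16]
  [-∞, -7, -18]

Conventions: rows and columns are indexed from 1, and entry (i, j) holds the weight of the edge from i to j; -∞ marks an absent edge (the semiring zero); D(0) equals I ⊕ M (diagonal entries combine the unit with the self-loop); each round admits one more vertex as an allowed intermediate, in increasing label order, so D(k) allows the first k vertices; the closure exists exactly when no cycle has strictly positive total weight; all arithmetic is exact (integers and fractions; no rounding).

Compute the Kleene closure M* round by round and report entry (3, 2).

D(0):
  [0, 6, -∞]
  [-6, 0, -16]
  [-∞, -7, 0]
D(1):
  [0, 6, -∞]
  [-6, 0, -16]
  [-∞, -7, 0]
D(2):
  [0, 6, -10]
  [-6, 0, -16]
  [-13, -7, 0]
D(3):
  [0, 6, -10]
  [-6, 0, -16]
  [-13, -7, 0]
Answer: M*[3][2] = -7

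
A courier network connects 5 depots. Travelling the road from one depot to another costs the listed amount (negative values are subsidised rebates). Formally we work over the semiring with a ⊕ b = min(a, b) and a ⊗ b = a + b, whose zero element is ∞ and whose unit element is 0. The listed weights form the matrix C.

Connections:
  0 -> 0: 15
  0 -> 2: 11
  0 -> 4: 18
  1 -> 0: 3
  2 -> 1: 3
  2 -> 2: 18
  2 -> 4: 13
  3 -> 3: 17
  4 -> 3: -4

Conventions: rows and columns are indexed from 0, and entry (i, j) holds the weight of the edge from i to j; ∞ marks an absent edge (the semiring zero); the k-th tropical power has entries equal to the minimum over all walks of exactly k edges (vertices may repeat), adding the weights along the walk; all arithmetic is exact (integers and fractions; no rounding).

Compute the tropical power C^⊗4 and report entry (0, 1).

C^⊗2:
  [30, 14, 26, 14, 24]
  [18, ∞, 14, ∞, 21]
  [6, 21, 36, 9, 31]
  [∞, ∞, ∞, 34, ∞]
  [∞, ∞, ∞, 13, ∞]
C^⊗3:
  [17, 29, 41, 20, 39]
  [33, 17, 29, 17, 27]
  [21, 39, 17, 26, 24]
  [∞, ∞, ∞, 51, ∞]
  [∞, ∞, ∞, 30, ∞]
C^⊗4:
  [32, 44, 28, 35, 35]
  [20, 32, 44, 23, 42]
  [36, 20, 32, 20, 30]
  [∞, ∞, ∞, 68, ∞]
  [∞, ∞, ∞, 47, ∞]
Key observation: the optimum is the walk 0->0->0->2->1, with weight 15 + 15 + 11 + 3 = 44.
Optimal value attained by: walk 0->0->0->2->1.
Answer: (C^⊗4)[0][1] = 44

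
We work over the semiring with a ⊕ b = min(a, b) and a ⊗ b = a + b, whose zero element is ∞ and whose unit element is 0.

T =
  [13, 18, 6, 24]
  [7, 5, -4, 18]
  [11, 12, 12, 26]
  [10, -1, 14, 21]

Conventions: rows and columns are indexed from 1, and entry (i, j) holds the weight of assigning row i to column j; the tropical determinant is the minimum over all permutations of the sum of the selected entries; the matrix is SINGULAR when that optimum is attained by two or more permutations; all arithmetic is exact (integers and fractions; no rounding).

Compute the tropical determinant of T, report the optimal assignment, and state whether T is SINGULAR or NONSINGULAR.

σ = (1, 2, 3, 4): 13 + 5 + 12 + 21 = 51
σ = (1, 2, 4, 3): 13 + 5 + 26 + 14 = 58
σ = (1, 3, 2, 4): 13 + (-4) + 12 + 21 = 42
σ = (1, 3, 4, 2): 13 + (-4) + 26 + (-1) = 34
σ = (1, 4, 2, 3): 13 + 18 + 12 + 14 = 57
σ = (1, 4, 3, 2): 13 + 18 + 12 + (-1) = 42
σ = (2, 1, 3, 4): 18 + 7 + 12 + 21 = 58
σ = (2, 1, 4, 3): 18 + 7 + 26 + 14 = 65
σ = (2, 3, 1, 4): 18 + (-4) + 11 + 21 = 46
σ = (2, 3, 4, 1): 18 + (-4) + 26 + 10 = 50
σ = (2, 4, 1, 3): 18 + 18 + 11 + 14 = 61
σ = (2, 4, 3, 1): 18 + 18 + 12 + 10 = 58
σ = (3, 1, 2, 4): 6 + 7 + 12 + 21 = 46
σ = (3, 1, 4, 2): 6 + 7 + 26 + (-1) = 38
σ = (3, 2, 1, 4): 6 + 5 + 11 + 21 = 43
σ = (3, 2, 4, 1): 6 + 5 + 26 + 10 = 47
σ = (3, 4, 1, 2): 6 + 18 + 11 + (-1) = 34
σ = (3, 4, 2, 1): 6 + 18 + 12 + 10 = 46
σ = (4, 1, 2, 3): 24 + 7 + 12 + 14 = 57
σ = (4, 1, 3, 2): 24 + 7 + 12 + (-1) = 42
σ = (4, 2, 1, 3): 24 + 5 + 11 + 14 = 54
σ = (4, 2, 3, 1): 24 + 5 + 12 + 10 = 51
σ = (4, 3, 1, 2): 24 + (-4) + 11 + (-1) = 30
σ = (4, 3, 2, 1): 24 + (-4) + 12 + 10 = 42
Optimal value attained by: σ = (4, 3, 1, 2).
Answer: det⊕(T) = 30; verdict: NONSINGULAR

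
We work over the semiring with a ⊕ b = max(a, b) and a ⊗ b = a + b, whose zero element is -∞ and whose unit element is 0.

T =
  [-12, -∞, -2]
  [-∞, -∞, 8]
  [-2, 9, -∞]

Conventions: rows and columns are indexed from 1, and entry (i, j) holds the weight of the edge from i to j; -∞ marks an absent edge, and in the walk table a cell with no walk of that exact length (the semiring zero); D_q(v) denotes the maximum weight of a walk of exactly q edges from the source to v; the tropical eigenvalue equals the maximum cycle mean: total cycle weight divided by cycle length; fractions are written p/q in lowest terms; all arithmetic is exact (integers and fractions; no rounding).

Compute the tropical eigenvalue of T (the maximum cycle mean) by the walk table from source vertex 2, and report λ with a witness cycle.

q=0: [-∞, 0, -∞]
q=1: [-∞, -∞, 8]
q=2: [6, 17, -∞]
q=3: [-6, -∞, 25]
Optimal cycle mean attained by: cycle 2->3->2, total 8 + 9, length 2.
Answer: λ = 17/2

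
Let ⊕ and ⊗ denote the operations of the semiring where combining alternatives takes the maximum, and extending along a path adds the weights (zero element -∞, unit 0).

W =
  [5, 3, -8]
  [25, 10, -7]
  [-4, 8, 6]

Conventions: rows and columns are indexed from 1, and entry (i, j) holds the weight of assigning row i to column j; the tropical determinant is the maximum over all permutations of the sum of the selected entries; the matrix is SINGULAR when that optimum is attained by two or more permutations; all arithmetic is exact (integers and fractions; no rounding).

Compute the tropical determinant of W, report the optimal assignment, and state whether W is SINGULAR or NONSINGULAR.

σ = (1, 2, 3): 5 + 10 + 6 = 21
σ = (1, 3, 2): 5 + (-7) + 8 = 6
σ = (2, 1, 3): 3 + 25 + 6 = 34
σ = (2, 3, 1): 3 + (-7) + (-4) = -8
σ = (3, 1, 2): (-8) + 25 + 8 = 25
σ = (3, 2, 1): (-8) + 10 + (-4) = -2
Optimal value attained by: σ = (2, 1, 3).
Answer: det⊕(W) = 34; verdict: NONSINGULAR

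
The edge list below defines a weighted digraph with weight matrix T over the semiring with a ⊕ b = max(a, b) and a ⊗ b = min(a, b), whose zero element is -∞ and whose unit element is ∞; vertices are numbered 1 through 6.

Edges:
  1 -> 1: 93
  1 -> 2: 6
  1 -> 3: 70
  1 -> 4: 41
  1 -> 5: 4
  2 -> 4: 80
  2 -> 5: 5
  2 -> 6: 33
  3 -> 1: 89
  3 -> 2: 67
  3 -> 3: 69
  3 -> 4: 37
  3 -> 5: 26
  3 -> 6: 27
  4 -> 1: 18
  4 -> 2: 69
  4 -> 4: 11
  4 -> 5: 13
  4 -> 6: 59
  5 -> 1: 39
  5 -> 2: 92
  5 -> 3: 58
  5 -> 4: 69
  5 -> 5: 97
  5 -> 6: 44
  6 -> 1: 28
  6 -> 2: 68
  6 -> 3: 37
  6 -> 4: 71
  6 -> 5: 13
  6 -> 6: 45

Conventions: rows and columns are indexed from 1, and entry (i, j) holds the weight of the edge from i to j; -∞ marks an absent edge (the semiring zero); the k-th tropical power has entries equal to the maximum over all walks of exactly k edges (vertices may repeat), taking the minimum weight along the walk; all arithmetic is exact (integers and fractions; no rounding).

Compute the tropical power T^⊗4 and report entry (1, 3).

T^⊗2:
  [93, 67, 70, 41, 26, 41]
  [28, 69, 33, 33, 13, 59]
  [89, 67, 70, 67, 26, 37]
  [28, 59, 37, 69, 13, 45]
  [58, 92, 58, 80, 97, 59]
  [37, 69, 37, 68, 26, 59]
T^⊗3:
  [93, 67, 70, 67, 26, 41]
  [33, 59, 37, 69, 26, 45]
  [89, 67, 70, 67, 26, 59]
  [37, 69, 37, 59, 26, 59]
  [58, 92, 58, 80, 97, 59]
  [37, 68, 37, 69, 26, 59]
T^⊗4:
  [93, 67, 70, 67, 26, 59]
  [37, 69, 37, 59, 26, 59]
  [89, 67, 70, 67, 26, 59]
  [37, 59, 37, 69, 26, 59]
  [58, 92, 58, 80, 97, 59]
  [37, 69, 37, 68, 26, 59]
Key observation: the optimum is the walk 1->1->1->1->3, with weight 93 min 93 min 93 min 70 = 70.
Optimal value attained by: walk 1->1->1->1->3.
Answer: (T^⊗4)[1][3] = 70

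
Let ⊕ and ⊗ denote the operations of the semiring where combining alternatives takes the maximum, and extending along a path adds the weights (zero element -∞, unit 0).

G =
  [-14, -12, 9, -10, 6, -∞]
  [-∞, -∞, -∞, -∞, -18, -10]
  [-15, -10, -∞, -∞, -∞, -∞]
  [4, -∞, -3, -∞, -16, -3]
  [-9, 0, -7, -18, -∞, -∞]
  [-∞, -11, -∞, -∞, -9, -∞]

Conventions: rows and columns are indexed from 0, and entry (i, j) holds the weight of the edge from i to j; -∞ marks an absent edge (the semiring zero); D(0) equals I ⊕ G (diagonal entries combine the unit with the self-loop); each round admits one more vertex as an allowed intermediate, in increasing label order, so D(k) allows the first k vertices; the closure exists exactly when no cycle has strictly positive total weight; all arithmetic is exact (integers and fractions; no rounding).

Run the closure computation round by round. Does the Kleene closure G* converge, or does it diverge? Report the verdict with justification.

D(0):
  [0, -12, 9, -10, 6, -∞]
  [-∞, 0, -∞, -∞, -18, -10]
  [-15, -10, 0, -∞, -∞, -∞]
  [4, -∞, -3, 0, -16, -3]
  [-9, 0, -7, -18, 0, -∞]
  [-∞, -11, -∞, -∞, -9, 0]
D(1):
  [0, -12, 9, -10, 6, -∞]
  [-∞, 0, -∞, -∞, -18, -10]
  [-15, -10, 0, -25, -9, -∞]
  [4, -8, 13, 0, 10, -3]
  [-9, 0, 0, -18, 0, -∞]
  [-∞, -11, -∞, -∞, -9, 0]
D(2):
  [0, -12, 9, -10, 6, -22]
  [-∞, 0, -∞, -∞, -18, -10]
  [-15, -10, 0, -25, -9, -20]
  [4, -8, 13, 0, 10, -3]
  [-9, 0, 0, -18, 0, -10]
  [-∞, -11, -∞, -∞, -9, 0]
D(3):
  [0, -1, 9, -10, 6, -11]
  [-∞, 0, -∞, -∞, -18, -10]
  [-15, -10, 0, -25, -9, -20]
  [4, 3, 13, 0, 10, -3]
  [-9, 0, 0, -18, 0, -10]
  [-∞, -11, -∞, -∞, -9, 0]
D(4):
  [0, -1, 9, -10, 6, -11]
  [-∞, 0, -∞, -∞, -18, -10]
  [-15, -10, 0, -25, -9, -20]
  [4, 3, 13, 0, 10, -3]
  [-9, 0, 0, -18, 0, -10]
  [-∞, -11, -∞, -∞, -9, 0]
D(5):
  [0, 6, 9, -10, 6, -4]
  [-27, 0, -18, -36, -18, -10]
  [-15, -9, 0, -25, -9, -19]
  [4, 10, 13, 0, 10, 0]
  [-9, 0, 0, -18, 0, -10]
  [-18, -9, -9, -27, -9, 0]
D(6):
  [0, 6, 9, -10, 6, -4]
  [-27, 0, -18, -36, -18, -10]
  [-15, -9, 0, -25, -9, -19]
  [4, 10, 13, 0, 10, 0]
  [-9, 0, 0, -18, 0, -10]
  [-18, -9, -9, -27, -9, 0]
Key observation: every diagonal entry stays at the unit through all rounds, so no improving cycle exists.
Answer: CONVERGES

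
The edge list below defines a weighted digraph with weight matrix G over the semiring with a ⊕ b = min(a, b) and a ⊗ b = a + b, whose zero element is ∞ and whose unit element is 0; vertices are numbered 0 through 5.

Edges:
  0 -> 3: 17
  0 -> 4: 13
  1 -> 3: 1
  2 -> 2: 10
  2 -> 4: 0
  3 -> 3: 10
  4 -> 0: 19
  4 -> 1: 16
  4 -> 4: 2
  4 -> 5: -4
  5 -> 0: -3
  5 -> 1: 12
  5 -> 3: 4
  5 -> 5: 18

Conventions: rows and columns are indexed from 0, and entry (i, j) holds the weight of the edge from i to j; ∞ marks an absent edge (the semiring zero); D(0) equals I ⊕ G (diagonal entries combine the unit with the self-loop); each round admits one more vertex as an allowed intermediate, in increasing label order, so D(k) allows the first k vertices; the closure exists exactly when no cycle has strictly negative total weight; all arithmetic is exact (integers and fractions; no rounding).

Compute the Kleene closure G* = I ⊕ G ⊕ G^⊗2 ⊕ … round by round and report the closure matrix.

D(0):
  [0, ∞, ∞, 17, 13, ∞]
  [∞, 0, ∞, 1, ∞, ∞]
  [∞, ∞, 0, ∞, 0, ∞]
  [∞, ∞, ∞, 0, ∞, ∞]
  [19, 16, ∞, ∞, 0, -4]
  [-3, 12, ∞, 4, ∞, 0]
D(1):
  [0, ∞, ∞, 17, 13, ∞]
  [∞, 0, ∞, 1, ∞, ∞]
  [∞, ∞, 0, ∞, 0, ∞]
  [∞, ∞, ∞, 0, ∞, ∞]
  [19, 16, ∞, 36, 0, -4]
  [-3, 12, ∞, 4, 10, 0]
D(2):
  [0, ∞, ∞, 17, 13, ∞]
  [∞, 0, ∞, 1, ∞, ∞]
  [∞, ∞, 0, ∞, 0, ∞]
  [∞, ∞, ∞, 0, ∞, ∞]
  [19, 16, ∞, 17, 0, -4]
  [-3, 12, ∞, 4, 10, 0]
D(3):
  [0, ∞, ∞, 17, 13, ∞]
  [∞, 0, ∞, 1, ∞, ∞]
  [∞, ∞, 0, ∞, 0, ∞]
  [∞, ∞, ∞, 0, ∞, ∞]
  [19, 16, ∞, 17, 0, -4]
  [-3, 12, ∞, 4, 10, 0]
D(4):
  [0, ∞, ∞, 17, 13, ∞]
  [∞, 0, ∞, 1, ∞, ∞]
  [∞, ∞, 0, ∞, 0, ∞]
  [∞, ∞, ∞, 0, ∞, ∞]
  [19, 16, ∞, 17, 0, -4]
  [-3, 12, ∞, 4, 10, 0]
D(5):
  [0, 29, ∞, 17, 13, 9]
  [∞, 0, ∞, 1, ∞, ∞]
  [19, 16, 0, 17, 0, -4]
  [∞, ∞, ∞, 0, ∞, ∞]
  [19, 16, ∞, 17, 0, -4]
  [-3, 12, ∞, 4, 10, 0]
D(6):
  [0, 21, ∞, 13, 13, 9]
  [∞, 0, ∞, 1, ∞, ∞]
  [-7, 8, 0, 0, 0, -4]
  [∞, ∞, ∞, 0, ∞, ∞]
  [-7, 8, ∞, 0, 0, -4]
  [-3, 12, ∞, 4, 10, 0]
Answer: G* = [[0, 21, ∞, 13, 13, 9], [∞, 0, ∞, 1, ∞, ∞], [-7, 8, 0, 0, 0, -4], [∞, ∞, ∞, 0, ∞, ∞], [-7, 8, ∞, 0, 0, -4], [-3, 12, ∞, 4, 10, 0]]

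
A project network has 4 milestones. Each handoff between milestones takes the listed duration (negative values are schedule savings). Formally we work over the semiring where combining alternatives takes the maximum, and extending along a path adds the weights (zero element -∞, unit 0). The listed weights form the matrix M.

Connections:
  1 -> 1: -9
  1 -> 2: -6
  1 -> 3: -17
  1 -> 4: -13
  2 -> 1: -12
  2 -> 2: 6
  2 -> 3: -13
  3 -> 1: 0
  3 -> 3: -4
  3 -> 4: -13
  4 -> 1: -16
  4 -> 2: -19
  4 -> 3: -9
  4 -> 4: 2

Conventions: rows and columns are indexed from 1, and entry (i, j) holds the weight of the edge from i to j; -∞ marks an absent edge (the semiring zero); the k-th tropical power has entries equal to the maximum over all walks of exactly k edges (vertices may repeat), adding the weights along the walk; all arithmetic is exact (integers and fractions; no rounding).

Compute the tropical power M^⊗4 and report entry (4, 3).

M^⊗2:
  [-17, 0, -19, -11]
  [-6, 12, -7, -25]
  [-4, -6, -8, -11]
  [-9, -13, -7, 4]
M^⊗3:
  [-12, 6, -13, -9]
  [0, 18, -1, -19]
  [-8, 0, -12, -9]
  [-7, -7, -5, 6]
M^⊗4:
  [-6, 12, -7, -7]
  [6, 24, 5, -13]
  [-12, 6, -13, -7]
  [-5, -1, -3, 8]
Key observation: the optimum is the walk 4->4->4->4->3, with weight 2 + 2 + 2 + (-9) = -3.
Optimal value attained by: walk 4->4->4->4->3.
Answer: (M^⊗4)[4][3] = -3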